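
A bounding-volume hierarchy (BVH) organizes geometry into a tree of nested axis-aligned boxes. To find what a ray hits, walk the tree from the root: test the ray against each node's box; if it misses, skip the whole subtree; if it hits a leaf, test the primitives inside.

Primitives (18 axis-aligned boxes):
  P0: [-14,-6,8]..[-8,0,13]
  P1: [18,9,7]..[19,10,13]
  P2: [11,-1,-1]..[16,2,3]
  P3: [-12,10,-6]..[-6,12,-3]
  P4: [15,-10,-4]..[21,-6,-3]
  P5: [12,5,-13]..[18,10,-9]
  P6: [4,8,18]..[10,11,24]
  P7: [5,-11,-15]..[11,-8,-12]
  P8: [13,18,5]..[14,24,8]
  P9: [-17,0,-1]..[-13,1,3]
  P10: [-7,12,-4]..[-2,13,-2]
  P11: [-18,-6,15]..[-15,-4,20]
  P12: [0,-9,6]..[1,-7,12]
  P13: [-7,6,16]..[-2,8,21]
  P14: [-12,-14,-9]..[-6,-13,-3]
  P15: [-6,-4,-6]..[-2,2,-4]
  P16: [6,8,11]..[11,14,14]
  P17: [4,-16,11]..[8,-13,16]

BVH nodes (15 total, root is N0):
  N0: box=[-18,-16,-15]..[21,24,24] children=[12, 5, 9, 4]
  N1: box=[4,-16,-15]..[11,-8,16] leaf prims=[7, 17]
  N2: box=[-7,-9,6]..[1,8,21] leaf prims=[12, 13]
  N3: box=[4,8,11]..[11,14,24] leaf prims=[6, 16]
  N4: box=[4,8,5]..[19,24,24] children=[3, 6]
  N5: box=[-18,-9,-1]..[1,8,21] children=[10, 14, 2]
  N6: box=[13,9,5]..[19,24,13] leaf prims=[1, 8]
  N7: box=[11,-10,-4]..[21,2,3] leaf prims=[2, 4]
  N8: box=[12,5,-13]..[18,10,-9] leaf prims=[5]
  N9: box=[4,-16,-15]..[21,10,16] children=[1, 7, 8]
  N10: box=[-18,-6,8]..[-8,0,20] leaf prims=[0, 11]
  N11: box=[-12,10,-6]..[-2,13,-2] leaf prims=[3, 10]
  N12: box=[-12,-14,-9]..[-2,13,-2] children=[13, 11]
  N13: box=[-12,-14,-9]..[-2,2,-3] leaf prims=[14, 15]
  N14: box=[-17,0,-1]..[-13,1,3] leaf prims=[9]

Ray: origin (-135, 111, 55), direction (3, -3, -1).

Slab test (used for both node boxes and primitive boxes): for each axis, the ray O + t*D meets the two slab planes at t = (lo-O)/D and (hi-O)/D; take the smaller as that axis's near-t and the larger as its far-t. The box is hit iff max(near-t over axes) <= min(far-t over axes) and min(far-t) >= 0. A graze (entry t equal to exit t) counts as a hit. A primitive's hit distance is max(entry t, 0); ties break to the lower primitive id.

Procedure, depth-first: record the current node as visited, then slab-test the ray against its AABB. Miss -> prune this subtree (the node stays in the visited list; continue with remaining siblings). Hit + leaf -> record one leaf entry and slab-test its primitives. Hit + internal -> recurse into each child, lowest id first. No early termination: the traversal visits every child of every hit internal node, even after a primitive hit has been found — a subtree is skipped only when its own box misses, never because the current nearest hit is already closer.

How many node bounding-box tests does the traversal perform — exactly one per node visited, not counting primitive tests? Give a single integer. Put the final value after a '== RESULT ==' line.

Walk:
N0 x:[39,52] y:[29,127/3] z:[31,70] -> hit [39,127/3], descend [4, 5, 9, 12]
  N4 x:[139/3,154/3] y:[29,103/3] z:[31,50] -> miss, prune
  N5 x:[39,136/3] y:[103/3,40] z:[34,56] -> hit [39,40], descend [2, 10, 14]
    N2 x:[128/3,136/3] y:[103/3,40] z:[34,49] -> miss, prune
    N10 x:[39,127/3] y:[37,39] z:[35,47] -> hit [39,39] leaf, test {P0(miss), P11@t=39}
    N14 x:[118/3,122/3] y:[110/3,37] z:[52,56] -> miss, prune
  N9 x:[139/3,52] y:[101/3,127/3] z:[39,70] -> miss, prune
  N12 x:[41,133/3] y:[98/3,125/3] z:[57,64] -> miss, prune

8 AABB tests over nodes [0, 4, 5, 2, 10, 14, 9, 12]; 1 leaf entered; closest P11.

== RESULT ==
8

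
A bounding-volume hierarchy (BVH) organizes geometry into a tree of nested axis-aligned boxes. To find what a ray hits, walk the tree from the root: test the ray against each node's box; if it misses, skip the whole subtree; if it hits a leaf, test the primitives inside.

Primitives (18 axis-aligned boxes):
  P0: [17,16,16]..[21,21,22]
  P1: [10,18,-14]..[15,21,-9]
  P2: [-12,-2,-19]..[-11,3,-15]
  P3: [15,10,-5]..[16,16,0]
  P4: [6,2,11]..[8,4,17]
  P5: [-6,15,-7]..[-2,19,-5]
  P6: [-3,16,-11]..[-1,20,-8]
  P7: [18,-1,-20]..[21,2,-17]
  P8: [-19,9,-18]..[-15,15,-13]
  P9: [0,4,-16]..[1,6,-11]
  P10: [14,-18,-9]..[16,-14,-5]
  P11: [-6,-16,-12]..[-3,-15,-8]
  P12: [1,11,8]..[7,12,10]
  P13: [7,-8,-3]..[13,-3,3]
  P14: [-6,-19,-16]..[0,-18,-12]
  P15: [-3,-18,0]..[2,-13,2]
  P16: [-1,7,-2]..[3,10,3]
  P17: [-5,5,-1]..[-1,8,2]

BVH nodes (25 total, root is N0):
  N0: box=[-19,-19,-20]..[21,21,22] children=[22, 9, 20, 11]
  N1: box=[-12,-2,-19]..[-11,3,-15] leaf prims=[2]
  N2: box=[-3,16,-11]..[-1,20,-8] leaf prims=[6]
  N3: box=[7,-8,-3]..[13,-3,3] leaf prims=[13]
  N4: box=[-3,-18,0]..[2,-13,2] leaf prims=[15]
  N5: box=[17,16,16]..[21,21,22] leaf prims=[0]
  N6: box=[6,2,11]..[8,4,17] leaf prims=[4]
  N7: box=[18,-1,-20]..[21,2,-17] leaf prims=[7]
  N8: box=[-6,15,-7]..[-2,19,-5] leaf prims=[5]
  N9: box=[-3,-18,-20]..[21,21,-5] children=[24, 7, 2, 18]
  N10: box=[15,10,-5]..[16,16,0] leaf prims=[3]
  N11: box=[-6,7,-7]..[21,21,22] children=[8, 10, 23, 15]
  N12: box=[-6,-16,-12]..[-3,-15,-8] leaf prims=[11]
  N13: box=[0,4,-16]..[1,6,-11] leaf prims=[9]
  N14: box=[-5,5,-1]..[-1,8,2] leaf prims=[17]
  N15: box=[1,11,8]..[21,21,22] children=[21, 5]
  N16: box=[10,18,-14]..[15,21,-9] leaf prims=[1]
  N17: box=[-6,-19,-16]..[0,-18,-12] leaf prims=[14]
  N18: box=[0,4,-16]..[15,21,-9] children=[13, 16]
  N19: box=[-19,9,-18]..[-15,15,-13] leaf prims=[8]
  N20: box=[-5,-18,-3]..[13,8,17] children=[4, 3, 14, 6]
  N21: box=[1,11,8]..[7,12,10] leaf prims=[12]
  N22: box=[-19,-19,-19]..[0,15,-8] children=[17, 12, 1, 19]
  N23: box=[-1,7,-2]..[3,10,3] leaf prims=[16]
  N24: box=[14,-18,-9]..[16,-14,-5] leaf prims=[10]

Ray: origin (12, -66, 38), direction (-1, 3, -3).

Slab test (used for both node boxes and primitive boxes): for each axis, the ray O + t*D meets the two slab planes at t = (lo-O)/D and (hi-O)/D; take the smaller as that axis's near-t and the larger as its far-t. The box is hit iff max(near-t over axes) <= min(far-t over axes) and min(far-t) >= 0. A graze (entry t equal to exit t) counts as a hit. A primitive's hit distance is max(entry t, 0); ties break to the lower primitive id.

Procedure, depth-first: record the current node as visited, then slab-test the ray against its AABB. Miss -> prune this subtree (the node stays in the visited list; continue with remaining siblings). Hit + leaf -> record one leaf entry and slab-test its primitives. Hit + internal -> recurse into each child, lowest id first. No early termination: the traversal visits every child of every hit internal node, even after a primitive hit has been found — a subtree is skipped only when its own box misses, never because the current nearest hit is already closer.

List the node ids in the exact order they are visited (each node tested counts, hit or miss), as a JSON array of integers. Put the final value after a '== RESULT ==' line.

Traverse from the root:
N0 x:[-9,31] y:[47/3,29] z:[16/3,58/3] -> hit [47/3,58/3], descend [9, 11, 20, 22]
  N9 x:[-9,15] y:[16,29] z:[43/3,58/3] -> miss, prune
  N11 x:[-9,18] y:[73/3,29] z:[16/3,15] -> miss, prune
  N20 x:[-1,17] y:[16,74/3] z:[7,41/3] -> miss, prune
  N22 x:[12,31] y:[47/3,27] z:[46/3,19] -> hit [47/3,19], descend [1, 12, 17, 19]
    N1 x:[23,24] y:[64/3,23] z:[53/3,19] -> miss, prune
    N12 x:[15,18] y:[50/3,17] z:[46/3,50/3] -> hit [50/3,50/3] leaf, test {P11@t=50/3}
    N17 x:[12,18] y:[47/3,16] z:[50/3,18] -> miss, prune
    N19 x:[27,31] y:[25,27] z:[17,56/3] -> miss, prune

Summary -> nodes [0, 9, 11, 20, 22, 1, 12, 17, 19]; box-tests=9; leaf-entries=1; first=P11

== RESULT ==
[0, 9, 11, 20, 22, 1, 12, 17, 19]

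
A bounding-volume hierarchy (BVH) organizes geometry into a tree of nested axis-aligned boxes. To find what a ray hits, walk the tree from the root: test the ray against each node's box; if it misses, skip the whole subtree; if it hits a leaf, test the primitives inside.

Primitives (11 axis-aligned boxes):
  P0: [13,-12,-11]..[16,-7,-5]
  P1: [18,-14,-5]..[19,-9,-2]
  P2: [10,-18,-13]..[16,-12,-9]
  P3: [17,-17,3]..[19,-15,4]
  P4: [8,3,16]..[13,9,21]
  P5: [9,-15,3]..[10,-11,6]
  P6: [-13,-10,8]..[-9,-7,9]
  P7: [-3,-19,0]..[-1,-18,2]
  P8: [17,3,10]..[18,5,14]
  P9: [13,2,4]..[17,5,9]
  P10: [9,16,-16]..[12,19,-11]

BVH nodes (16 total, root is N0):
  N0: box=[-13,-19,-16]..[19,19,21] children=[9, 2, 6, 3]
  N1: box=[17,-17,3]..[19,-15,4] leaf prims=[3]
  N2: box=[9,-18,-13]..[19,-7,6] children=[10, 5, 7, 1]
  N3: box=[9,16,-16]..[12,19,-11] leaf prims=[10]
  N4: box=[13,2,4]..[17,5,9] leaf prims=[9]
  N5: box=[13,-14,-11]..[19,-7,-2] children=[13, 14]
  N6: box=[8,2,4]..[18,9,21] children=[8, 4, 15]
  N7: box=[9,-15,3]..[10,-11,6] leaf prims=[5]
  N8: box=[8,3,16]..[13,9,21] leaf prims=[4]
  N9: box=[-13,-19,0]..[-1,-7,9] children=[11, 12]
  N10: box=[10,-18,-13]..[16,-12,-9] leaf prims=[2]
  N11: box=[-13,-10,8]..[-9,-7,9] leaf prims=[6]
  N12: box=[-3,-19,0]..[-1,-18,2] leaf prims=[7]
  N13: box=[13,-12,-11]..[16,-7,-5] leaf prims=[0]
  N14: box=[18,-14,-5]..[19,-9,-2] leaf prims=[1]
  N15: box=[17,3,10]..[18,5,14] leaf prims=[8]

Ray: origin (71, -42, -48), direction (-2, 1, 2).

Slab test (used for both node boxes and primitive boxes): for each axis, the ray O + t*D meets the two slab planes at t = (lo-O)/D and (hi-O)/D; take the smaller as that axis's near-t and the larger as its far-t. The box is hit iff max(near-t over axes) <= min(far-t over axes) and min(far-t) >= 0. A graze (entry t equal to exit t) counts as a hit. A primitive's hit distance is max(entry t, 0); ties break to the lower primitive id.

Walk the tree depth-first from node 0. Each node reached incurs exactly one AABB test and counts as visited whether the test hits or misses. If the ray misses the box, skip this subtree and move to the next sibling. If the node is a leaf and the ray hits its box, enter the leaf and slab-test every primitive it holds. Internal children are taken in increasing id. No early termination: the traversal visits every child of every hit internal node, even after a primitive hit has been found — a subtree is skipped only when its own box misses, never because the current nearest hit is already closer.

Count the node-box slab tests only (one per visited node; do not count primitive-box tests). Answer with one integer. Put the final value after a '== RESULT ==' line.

Trace the traversal:
N0 x:[26,42] y:[23,61] z:[16,69/2] -> hit [26,69/2], descend [2, 3, 6, 9]
  N2 x:[26,31] y:[24,35] z:[35/2,27] -> hit [26,27], descend [1, 5, 7, 10]
    N1 x:[26,27] y:[25,27] z:[51/2,26] -> hit [26,26] leaf, test {P3@t=26}
    N5 x:[26,29] y:[28,35] z:[37/2,23] -> miss, prune
    N7 x:[61/2,31] y:[27,31] z:[51/2,27] -> miss, prune
    N10 x:[55/2,61/2] y:[24,30] z:[35/2,39/2] -> miss, prune
  N3 x:[59/2,31] y:[58,61] z:[16,37/2] -> miss, prune
  N6 x:[53/2,63/2] y:[44,51] z:[26,69/2] -> miss, prune
  N9 x:[36,42] y:[23,35] z:[24,57/2] -> miss, prune

Summary -> nodes [0, 2, 1, 5, 7, 10, 3, 6, 9]; box-tests=9; leaf-entries=1; first=P3

== RESULT ==
9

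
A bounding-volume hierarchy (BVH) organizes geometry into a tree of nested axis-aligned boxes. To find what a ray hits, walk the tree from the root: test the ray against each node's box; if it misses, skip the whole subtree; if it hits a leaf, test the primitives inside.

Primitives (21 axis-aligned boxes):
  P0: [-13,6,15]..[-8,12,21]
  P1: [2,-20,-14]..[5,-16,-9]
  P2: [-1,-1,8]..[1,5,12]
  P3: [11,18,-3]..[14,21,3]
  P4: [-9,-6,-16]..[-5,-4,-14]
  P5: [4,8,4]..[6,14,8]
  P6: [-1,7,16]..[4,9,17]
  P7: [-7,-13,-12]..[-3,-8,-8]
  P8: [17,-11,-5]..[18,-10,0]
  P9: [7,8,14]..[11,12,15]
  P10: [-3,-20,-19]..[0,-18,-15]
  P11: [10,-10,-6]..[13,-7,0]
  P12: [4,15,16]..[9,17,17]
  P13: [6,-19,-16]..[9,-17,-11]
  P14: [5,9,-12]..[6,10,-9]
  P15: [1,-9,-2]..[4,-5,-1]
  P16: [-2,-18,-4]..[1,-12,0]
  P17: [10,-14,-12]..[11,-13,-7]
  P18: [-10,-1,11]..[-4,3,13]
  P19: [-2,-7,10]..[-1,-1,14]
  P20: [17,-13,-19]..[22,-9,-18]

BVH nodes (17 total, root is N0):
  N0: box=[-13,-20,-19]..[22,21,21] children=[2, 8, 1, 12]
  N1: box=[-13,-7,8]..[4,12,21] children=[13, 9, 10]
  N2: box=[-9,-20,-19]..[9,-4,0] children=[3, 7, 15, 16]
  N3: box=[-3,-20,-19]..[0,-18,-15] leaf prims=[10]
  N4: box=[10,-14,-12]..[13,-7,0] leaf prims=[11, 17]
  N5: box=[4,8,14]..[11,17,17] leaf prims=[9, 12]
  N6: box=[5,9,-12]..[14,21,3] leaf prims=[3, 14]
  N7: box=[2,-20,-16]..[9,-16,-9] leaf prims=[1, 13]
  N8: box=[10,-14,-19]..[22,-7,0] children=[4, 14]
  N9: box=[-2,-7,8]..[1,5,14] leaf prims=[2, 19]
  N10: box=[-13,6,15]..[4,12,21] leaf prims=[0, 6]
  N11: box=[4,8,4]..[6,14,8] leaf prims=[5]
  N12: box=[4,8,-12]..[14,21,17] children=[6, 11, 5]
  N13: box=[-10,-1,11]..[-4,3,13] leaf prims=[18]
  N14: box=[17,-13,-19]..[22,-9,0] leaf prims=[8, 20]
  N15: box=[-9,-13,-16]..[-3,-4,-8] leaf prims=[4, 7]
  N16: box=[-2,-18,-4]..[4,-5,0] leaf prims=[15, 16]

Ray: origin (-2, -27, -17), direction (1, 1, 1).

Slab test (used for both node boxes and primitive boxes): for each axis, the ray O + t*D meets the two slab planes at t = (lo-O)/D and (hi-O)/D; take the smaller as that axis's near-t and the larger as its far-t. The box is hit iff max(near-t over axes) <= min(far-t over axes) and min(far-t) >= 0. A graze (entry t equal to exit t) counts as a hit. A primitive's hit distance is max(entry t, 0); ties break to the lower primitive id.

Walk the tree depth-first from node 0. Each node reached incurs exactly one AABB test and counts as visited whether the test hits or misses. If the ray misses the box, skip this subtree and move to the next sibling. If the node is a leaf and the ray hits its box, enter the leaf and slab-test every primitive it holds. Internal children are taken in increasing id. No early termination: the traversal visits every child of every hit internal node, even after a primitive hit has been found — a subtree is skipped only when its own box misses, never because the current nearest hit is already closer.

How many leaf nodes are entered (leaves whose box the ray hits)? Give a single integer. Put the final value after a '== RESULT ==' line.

Trace the traversal:
N0 x:[-11,24] y:[7,48] z:[-2,38] -> hit [7,24], descend [1, 2, 8, 12]
  N1 x:[-11,6] y:[20,39] z:[25,38] -> miss, prune
  N2 x:[-7,11] y:[7,23] z:[-2,17] -> hit [7,11], descend [3, 7, 15, 16]
    N3 x:[-1,2] y:[7,9] z:[-2,2] -> miss, prune
    N7 x:[4,11] y:[7,11] z:[1,8] -> hit [7,8] leaf, test {P1@t=7, P13(miss)}
    N15 x:[-7,-1] y:[14,23] z:[1,9] -> miss, prune
    N16 x:[0,6] y:[9,22] z:[13,17] -> miss, prune
  N8 x:[12,24] y:[13,20] z:[-2,17] -> hit [13,17], descend [4, 14]
    N4 x:[12,15] y:[13,20] z:[5,17] -> hit [13,15] leaf, test {P11(miss), P17(miss)}
    N14 x:[19,24] y:[14,18] z:[-2,17] -> miss, prune
  N12 x:[6,16] y:[35,48] z:[5,34] -> miss, prune

order=[0, 1, 2, 3, 7, 15, 16, 8, 4, 14, 12]  |boxes|=11  |leaves|=2  hit=P1

== RESULT ==
2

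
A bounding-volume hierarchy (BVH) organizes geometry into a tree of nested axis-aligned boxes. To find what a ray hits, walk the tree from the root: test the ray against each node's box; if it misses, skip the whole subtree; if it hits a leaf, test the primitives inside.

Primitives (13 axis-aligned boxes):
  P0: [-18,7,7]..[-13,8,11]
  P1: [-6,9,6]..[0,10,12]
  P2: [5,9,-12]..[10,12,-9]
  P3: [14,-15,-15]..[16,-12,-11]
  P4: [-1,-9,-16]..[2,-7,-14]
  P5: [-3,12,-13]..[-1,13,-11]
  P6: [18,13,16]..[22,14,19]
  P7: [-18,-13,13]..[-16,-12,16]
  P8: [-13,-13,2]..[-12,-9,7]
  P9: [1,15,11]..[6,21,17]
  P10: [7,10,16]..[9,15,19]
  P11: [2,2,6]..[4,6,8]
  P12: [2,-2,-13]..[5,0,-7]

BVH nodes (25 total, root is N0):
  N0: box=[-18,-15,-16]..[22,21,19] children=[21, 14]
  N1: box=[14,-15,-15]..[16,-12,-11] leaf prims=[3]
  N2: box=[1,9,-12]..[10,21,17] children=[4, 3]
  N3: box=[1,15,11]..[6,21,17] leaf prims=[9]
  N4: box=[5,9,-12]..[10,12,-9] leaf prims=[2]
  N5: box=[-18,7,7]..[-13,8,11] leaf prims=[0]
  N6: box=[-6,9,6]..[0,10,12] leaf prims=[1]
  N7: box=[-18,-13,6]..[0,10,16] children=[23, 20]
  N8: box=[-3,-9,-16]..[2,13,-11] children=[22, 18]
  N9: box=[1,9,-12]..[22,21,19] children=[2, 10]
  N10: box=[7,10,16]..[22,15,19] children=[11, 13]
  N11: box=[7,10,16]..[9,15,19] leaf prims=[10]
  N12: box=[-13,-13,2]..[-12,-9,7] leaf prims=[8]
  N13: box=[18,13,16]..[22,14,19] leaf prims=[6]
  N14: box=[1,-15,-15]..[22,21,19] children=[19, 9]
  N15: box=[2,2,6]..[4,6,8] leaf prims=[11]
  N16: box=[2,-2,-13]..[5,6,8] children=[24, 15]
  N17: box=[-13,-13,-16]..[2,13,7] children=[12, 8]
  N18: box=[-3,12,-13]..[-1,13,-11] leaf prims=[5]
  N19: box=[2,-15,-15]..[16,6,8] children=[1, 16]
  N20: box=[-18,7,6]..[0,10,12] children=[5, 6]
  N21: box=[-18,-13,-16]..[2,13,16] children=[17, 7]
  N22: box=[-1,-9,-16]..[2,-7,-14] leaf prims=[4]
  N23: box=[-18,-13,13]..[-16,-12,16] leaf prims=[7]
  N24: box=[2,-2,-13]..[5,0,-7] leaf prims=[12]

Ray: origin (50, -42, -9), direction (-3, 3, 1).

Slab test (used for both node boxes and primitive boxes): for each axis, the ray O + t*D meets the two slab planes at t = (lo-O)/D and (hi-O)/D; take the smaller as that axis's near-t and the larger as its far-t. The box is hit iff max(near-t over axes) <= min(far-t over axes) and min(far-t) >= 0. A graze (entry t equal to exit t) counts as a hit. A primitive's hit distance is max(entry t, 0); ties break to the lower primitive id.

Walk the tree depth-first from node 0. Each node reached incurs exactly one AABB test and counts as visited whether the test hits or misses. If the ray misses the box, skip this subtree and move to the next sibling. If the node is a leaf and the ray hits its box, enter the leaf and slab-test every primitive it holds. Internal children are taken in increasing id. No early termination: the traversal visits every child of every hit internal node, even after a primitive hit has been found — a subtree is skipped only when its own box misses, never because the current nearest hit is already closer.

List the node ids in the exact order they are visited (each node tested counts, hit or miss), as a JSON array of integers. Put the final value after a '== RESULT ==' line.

Trace the traversal:
N0 x:[28/3,68/3] y:[9,21] z:[-7,28] -> hit [28/3,21], descend [14, 21]
  N14 x:[28/3,49/3] y:[9,21] z:[-6,28] -> hit [28/3,49/3], descend [9, 19]
    N9 x:[28/3,49/3] y:[17,21] z:[-3,28] -> miss, prune
    N19 x:[34/3,16] y:[9,16] z:[-6,17] -> hit [34/3,16], descend [1, 16]
      N1 x:[34/3,12] y:[9,10] z:[-6,-2] -> miss, prune
      N16 x:[15,16] y:[40/3,16] z:[-4,17] -> hit [15,16], descend [15, 24]
        N15 x:[46/3,16] y:[44/3,16] z:[15,17] -> hit [46/3,16] leaf, test {P11@t=46/3}
        N24 x:[15,16] y:[40/3,14] z:[-4,2] -> miss, prune
  N21 x:[16,68/3] y:[29/3,55/3] z:[-7,25] -> hit [16,55/3], descend [7, 17]
    N7 x:[50/3,68/3] y:[29/3,52/3] z:[15,25] -> hit [50/3,52/3], descend [20, 23]
      N20 x:[50/3,68/3] y:[49/3,52/3] z:[15,21] -> hit [50/3,52/3], descend [5, 6]
        N5 x:[21,68/3] y:[49/3,50/3] z:[16,20] -> miss, prune
        N6 x:[50/3,56/3] y:[17,52/3] z:[15,21] -> hit [17,52/3] leaf, test {P1@t=17}
      N23 x:[22,68/3] y:[29/3,10] z:[22,25] -> miss, prune
    N17 x:[16,21] y:[29/3,55/3] z:[-7,16] -> hit [16,16], descend [8, 12]
      N8 x:[16,53/3] y:[11,55/3] z:[-7,-2] -> miss, prune
      N12 x:[62/3,21] y:[29/3,11] z:[11,16] -> miss, prune

order=[0, 14, 9, 19, 1, 16, 15, 24, 21, 7, 20, 5, 6, 23, 17, 8, 12]  |boxes|=17  |leaves|=2  hit=P11

== RESULT ==
[0, 14, 9, 19, 1, 16, 15, 24, 21, 7, 20, 5, 6, 23, 17, 8, 12]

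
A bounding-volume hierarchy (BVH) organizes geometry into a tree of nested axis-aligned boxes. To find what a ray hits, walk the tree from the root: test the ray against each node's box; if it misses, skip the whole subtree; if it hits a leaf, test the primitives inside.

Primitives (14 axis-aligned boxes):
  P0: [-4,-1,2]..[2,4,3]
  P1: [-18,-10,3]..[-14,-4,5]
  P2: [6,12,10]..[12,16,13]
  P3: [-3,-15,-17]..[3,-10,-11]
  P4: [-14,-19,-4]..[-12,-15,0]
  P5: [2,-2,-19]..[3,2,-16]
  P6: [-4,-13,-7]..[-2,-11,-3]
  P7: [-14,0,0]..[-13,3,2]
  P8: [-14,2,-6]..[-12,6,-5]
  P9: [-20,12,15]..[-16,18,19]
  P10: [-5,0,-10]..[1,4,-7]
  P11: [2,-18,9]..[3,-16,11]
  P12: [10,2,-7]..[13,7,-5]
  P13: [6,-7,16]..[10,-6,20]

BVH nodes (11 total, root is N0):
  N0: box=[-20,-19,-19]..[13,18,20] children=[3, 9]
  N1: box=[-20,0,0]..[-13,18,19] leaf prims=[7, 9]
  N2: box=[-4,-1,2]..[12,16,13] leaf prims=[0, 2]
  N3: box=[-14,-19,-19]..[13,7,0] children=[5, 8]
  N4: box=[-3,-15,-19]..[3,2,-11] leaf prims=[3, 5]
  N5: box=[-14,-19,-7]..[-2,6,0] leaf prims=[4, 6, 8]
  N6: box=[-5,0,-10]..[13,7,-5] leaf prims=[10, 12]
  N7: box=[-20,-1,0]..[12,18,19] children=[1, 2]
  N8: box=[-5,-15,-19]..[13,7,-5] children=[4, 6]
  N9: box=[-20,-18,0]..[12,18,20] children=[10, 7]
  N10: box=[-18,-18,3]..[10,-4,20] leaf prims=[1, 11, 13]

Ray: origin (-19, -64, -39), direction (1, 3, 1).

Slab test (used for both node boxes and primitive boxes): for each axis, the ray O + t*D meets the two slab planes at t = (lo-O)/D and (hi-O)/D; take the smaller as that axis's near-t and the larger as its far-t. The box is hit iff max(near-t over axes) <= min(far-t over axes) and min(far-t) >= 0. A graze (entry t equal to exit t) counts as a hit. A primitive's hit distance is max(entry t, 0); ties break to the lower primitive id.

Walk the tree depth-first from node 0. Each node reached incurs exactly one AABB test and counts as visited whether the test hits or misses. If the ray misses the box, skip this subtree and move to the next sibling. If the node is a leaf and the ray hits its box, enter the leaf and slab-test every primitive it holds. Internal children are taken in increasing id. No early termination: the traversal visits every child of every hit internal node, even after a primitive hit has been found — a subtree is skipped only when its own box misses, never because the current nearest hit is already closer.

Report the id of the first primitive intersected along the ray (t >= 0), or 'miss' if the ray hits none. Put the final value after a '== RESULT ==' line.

Walk:
N0 x:[-1,32] y:[15,82/3] z:[20,59] -> hit [20,82/3], descend [3, 9]
  N3 x:[5,32] y:[15,71/3] z:[20,39] -> hit [20,71/3], descend [5, 8]
    N5 x:[5,17] y:[15,70/3] z:[32,39] -> miss, prune
    N8 x:[14,32] y:[49/3,71/3] z:[20,34] -> hit [20,71/3], descend [4, 6]
      N4 x:[16,22] y:[49/3,22] z:[20,28] -> hit [20,22] leaf, test {P3(miss), P5@t=21}
      N6 x:[14,32] y:[64/3,71/3] z:[29,34] -> miss, prune
  N9 x:[-1,31] y:[46/3,82/3] z:[39,59] -> miss, prune

order=[0, 3, 5, 8, 4, 6, 9]  |boxes|=7  |leaves|=1  hit=P5

== RESULT ==
5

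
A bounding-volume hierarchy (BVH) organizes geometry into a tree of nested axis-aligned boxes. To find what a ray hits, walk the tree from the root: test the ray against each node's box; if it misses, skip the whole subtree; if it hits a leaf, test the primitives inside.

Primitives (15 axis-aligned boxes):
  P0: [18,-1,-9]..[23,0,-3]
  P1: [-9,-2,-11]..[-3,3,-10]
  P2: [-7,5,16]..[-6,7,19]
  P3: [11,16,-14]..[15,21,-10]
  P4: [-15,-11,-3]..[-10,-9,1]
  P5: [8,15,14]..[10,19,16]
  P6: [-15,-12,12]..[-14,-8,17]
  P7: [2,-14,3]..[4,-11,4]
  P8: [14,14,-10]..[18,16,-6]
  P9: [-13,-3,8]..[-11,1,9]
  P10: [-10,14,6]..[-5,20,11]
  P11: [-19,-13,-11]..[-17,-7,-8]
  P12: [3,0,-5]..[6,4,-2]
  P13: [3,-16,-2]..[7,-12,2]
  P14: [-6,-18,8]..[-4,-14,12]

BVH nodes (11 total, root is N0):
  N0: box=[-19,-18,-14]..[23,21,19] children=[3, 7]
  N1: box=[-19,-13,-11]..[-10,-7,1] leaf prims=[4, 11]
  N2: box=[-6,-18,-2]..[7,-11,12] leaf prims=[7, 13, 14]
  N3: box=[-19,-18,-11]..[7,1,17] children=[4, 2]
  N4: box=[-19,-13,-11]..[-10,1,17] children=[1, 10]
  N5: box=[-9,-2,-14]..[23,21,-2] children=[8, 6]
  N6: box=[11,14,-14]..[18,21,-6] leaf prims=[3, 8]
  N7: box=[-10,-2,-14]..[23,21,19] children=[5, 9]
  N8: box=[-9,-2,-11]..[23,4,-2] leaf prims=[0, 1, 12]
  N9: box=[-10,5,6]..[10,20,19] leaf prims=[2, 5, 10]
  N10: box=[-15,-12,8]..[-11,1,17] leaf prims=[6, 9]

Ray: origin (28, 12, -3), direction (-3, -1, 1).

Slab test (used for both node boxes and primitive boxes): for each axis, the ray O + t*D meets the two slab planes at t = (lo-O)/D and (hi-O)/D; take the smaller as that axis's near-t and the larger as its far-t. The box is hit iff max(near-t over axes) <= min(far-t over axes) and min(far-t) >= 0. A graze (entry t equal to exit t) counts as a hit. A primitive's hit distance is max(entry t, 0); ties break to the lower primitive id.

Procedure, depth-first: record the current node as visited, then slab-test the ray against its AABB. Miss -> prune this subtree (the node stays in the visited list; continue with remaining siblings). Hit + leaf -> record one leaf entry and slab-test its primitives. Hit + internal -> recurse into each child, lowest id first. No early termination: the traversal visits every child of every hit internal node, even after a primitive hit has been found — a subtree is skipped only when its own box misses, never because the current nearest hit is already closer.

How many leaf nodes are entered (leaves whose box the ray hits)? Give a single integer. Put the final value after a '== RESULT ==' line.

Walk:
N0 x:[5/3,47/3] y:[-9,30] z:[-11,22] -> hit [5/3,47/3], descend [3, 7]
  N3 x:[7,47/3] y:[11,30] z:[-8,20] -> hit [11,47/3], descend [2, 4]
    N2 x:[7,34/3] y:[23,30] z:[1,15] -> miss, prune
    N4 x:[38/3,47/3] y:[11,25] z:[-8,20] -> hit [38/3,47/3], descend [1, 10]
      N1 x:[38/3,47/3] y:[19,25] z:[-8,4] -> miss, prune
      N10 x:[13,43/3] y:[11,24] z:[11,20] -> hit [13,43/3] leaf, test {P6(miss), P9(miss)}
  N7 x:[5/3,38/3] y:[-9,14] z:[-11,22] -> hit [5/3,38/3], descend [5, 9]
    N5 x:[5/3,37/3] y:[-9,14] z:[-11,1] -> miss, prune
    N9 x:[6,38/3] y:[-8,7] z:[9,22] -> miss, prune

9 AABB tests over nodes [0, 3, 2, 4, 1, 10, 7, 5, 9]; 1 leaf entered; closest miss.

== RESULT ==
1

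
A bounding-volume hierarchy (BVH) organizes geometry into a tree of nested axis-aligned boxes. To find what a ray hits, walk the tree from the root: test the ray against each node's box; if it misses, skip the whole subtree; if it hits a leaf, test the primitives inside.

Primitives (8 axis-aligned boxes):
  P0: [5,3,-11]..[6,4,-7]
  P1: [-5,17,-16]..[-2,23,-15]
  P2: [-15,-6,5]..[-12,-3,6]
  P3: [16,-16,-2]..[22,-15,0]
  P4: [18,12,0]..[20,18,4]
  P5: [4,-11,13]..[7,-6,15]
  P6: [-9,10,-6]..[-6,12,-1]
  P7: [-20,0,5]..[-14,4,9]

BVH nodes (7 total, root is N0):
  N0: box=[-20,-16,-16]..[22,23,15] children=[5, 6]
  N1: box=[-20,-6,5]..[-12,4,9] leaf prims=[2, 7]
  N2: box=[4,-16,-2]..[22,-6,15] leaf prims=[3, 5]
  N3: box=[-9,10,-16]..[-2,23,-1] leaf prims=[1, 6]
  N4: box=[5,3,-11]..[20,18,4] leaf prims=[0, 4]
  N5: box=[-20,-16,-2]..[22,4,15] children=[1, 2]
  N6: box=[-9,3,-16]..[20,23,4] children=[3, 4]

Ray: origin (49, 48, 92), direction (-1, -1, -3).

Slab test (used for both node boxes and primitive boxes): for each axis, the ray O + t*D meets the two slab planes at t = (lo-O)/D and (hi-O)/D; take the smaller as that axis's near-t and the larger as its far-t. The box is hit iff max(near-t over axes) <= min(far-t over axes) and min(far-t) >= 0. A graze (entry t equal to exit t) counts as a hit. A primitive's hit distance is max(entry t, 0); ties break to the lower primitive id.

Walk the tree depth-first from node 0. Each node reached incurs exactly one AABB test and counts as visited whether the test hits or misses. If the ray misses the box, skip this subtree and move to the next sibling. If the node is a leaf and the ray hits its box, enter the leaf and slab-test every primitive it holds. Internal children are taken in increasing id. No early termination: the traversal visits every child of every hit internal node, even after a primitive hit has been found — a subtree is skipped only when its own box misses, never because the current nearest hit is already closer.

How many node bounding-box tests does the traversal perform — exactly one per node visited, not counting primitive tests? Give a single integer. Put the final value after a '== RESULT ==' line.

Traverse from the root:
N0 x:[27,69] y:[25,64] z:[77/3,36] -> hit [27,36], descend [5, 6]
  N5 x:[27,69] y:[44,64] z:[77/3,94/3] -> miss, prune
  N6 x:[29,58] y:[25,45] z:[88/3,36] -> hit [88/3,36], descend [3, 4]
    N3 x:[51,58] y:[25,38] z:[31,36] -> miss, prune
    N4 x:[29,44] y:[30,45] z:[88/3,103/3] -> hit [30,103/3] leaf, test {P0(miss), P4@t=30}

order=[0, 5, 6, 3, 4]  |boxes|=5  |leaves|=1  hit=P4

== RESULT ==
5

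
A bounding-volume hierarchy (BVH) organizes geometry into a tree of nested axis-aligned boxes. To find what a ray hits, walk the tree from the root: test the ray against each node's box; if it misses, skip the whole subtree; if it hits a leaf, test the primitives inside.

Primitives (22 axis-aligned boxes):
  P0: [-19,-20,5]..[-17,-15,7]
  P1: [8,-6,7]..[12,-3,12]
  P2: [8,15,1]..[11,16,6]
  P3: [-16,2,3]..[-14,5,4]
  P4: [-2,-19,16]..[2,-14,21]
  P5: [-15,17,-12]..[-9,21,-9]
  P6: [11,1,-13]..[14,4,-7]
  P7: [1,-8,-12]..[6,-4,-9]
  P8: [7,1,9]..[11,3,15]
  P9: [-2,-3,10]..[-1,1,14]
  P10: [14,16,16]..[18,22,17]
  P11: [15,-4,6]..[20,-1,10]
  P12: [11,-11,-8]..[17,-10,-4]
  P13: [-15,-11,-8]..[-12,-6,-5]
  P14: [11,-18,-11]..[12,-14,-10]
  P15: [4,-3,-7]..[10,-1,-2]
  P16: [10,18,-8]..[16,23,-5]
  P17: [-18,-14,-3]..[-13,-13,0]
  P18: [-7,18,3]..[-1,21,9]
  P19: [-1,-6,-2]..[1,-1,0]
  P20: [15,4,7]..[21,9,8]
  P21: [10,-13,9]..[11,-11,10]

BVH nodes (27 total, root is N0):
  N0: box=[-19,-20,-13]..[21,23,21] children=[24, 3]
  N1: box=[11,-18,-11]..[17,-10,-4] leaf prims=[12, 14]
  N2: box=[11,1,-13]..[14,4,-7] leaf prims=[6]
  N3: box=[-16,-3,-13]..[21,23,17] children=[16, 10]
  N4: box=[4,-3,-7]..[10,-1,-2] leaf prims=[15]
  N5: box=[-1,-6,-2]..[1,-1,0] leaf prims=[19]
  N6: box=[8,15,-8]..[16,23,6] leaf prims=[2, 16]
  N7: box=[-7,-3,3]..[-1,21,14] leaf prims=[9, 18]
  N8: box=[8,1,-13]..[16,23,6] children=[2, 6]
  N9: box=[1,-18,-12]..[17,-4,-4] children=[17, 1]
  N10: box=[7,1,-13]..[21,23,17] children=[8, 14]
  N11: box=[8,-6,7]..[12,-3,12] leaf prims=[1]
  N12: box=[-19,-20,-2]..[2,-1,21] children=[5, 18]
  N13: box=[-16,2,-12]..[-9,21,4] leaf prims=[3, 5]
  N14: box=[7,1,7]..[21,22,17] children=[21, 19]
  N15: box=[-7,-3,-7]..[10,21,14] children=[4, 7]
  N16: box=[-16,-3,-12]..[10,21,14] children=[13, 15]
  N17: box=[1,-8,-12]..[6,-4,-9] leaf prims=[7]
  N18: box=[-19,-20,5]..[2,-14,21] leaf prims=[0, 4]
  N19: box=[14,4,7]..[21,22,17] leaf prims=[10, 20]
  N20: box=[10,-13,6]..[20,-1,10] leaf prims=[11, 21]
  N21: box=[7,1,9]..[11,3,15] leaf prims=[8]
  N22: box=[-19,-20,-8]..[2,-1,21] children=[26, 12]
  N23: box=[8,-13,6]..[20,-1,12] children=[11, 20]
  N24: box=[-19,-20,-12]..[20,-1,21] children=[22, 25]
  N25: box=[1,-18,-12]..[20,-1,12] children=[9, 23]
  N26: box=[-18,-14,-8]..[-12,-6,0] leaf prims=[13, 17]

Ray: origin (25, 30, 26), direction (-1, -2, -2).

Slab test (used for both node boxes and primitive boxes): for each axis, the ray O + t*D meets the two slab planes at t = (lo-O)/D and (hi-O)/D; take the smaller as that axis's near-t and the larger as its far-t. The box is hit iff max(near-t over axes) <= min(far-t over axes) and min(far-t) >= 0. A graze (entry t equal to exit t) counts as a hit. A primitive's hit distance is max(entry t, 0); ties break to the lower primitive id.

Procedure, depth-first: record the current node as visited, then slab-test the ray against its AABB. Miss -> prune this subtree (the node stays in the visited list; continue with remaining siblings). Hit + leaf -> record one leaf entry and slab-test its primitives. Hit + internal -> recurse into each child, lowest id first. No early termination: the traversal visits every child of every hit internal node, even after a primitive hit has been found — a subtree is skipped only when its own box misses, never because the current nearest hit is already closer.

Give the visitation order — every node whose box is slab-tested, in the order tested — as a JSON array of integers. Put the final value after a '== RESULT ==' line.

Traverse from the root:
N0 x:[4,44] y:[7/2,25] z:[5/2,39/2] -> hit [4,39/2], descend [3, 24]
  N3 x:[4,41] y:[7/2,33/2] z:[9/2,39/2] -> hit [9/2,33/2], descend [10, 16]
    N10 x:[4,18] y:[7/2,29/2] z:[9/2,39/2] -> hit [9/2,29/2], descend [8, 14]
      N8 x:[9,17] y:[7/2,29/2] z:[10,39/2] -> hit [10,29/2], descend [2, 6]
        N2 x:[11,14] y:[13,29/2] z:[33/2,39/2] -> miss, prune
        N6 x:[9,17] y:[7/2,15/2] z:[10,17] -> miss, prune
      N14 x:[4,18] y:[4,29/2] z:[9/2,19/2] -> hit [9/2,19/2], descend [19, 21]
        N19 x:[4,11] y:[4,13] z:[9/2,19/2] -> hit [9/2,19/2] leaf, test {P10(miss), P20(miss)}
        N21 x:[14,18] y:[27/2,29/2] z:[11/2,17/2] -> miss, prune
    N16 x:[15,41] y:[9/2,33/2] z:[6,19] -> hit [15,33/2], descend [13, 15]
      N13 x:[34,41] y:[9/2,14] z:[11,19] -> miss, prune
      N15 x:[15,32] y:[9/2,33/2] z:[6,33/2] -> hit [15,33/2], descend [4, 7]
        N4 x:[15,21] y:[31/2,33/2] z:[14,33/2] -> hit [31/2,33/2] leaf, test {P15@t=31/2}
        N7 x:[26,32] y:[9/2,33/2] z:[6,23/2] -> miss, prune
  N24 x:[5,44] y:[31/2,25] z:[5/2,19] -> hit [31/2,19], descend [22, 25]
    N22 x:[23,44] y:[31/2,25] z:[5/2,17] -> miss, prune
    N25 x:[5,24] y:[31/2,24] z:[7,19] -> hit [31/2,19], descend [9, 23]
      N9 x:[8,24] y:[17,24] z:[15,19] -> hit [17,19], descend [1, 17]
        N1 x:[8,14] y:[20,24] z:[15,37/2] -> miss, prune
        N17 x:[19,24] y:[17,19] z:[35/2,19] -> hit [19,19] leaf, test {P7@t=19}
      N23 x:[5,17] y:[31/2,43/2] z:[7,10] -> miss, prune

21 AABB tests over nodes [0, 3, 10, 8, 2, 6, 14, 19, 21, 16, 13, 15, 4, 7, 24, 22, 25, 9, 1, 17, 23]; 3 leaves entered; closest P15.

== RESULT ==
[0, 3, 10, 8, 2, 6, 14, 19, 21, 16, 13, 15, 4, 7, 24, 22, 25, 9, 1, 17, 23]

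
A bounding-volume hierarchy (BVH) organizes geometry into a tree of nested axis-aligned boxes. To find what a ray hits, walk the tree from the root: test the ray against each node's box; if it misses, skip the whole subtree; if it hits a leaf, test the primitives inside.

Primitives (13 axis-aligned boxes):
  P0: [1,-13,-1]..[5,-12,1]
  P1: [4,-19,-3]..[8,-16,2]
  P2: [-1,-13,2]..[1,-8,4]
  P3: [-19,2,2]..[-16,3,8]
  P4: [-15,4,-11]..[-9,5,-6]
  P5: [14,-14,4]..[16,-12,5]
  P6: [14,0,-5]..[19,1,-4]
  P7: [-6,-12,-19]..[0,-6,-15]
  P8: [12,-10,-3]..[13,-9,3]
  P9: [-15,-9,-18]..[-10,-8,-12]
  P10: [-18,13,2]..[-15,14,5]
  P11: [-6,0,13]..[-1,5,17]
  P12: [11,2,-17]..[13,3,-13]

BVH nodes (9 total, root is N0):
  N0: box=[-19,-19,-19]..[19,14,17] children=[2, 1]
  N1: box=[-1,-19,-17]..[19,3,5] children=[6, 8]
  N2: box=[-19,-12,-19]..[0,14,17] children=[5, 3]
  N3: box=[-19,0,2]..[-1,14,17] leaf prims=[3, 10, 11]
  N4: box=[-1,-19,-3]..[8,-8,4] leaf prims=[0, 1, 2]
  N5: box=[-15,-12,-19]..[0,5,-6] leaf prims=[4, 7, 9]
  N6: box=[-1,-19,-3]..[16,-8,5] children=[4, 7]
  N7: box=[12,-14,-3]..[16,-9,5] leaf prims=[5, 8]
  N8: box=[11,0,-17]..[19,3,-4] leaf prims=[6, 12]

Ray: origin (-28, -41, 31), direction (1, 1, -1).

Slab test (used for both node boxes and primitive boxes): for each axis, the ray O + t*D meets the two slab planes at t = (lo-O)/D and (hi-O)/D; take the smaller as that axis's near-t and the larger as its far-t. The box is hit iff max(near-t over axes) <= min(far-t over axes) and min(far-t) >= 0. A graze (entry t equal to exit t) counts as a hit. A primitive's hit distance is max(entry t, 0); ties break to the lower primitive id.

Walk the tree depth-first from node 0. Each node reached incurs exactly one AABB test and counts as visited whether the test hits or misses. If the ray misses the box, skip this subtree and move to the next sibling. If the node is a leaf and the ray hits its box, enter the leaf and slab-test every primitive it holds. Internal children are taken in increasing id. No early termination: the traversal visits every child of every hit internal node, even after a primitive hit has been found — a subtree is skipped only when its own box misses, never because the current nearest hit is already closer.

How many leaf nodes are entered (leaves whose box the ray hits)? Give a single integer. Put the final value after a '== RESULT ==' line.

Trace the traversal:
N0 x:[9,47] y:[22,55] z:[14,50] -> hit [22,47], descend [1, 2]
  N1 x:[27,47] y:[22,44] z:[26,48] -> hit [27,44], descend [6, 8]
    N6 x:[27,44] y:[22,33] z:[26,34] -> hit [27,33], descend [4, 7]
      N4 x:[27,36] y:[22,33] z:[27,34] -> hit [27,33] leaf, test {P0(miss), P1(miss), P2@t=28}
      N7 x:[40,44] y:[27,32] z:[26,34] -> miss, prune
    N8 x:[39,47] y:[41,44] z:[35,48] -> hit [41,44] leaf, test {P6(miss), P12(miss)}
  N2 x:[9,28] y:[29,55] z:[14,50] -> miss, prune

7 AABB tests over nodes [0, 1, 6, 4, 7, 8, 2]; 2 leaves entered; closest P2.

== RESULT ==
2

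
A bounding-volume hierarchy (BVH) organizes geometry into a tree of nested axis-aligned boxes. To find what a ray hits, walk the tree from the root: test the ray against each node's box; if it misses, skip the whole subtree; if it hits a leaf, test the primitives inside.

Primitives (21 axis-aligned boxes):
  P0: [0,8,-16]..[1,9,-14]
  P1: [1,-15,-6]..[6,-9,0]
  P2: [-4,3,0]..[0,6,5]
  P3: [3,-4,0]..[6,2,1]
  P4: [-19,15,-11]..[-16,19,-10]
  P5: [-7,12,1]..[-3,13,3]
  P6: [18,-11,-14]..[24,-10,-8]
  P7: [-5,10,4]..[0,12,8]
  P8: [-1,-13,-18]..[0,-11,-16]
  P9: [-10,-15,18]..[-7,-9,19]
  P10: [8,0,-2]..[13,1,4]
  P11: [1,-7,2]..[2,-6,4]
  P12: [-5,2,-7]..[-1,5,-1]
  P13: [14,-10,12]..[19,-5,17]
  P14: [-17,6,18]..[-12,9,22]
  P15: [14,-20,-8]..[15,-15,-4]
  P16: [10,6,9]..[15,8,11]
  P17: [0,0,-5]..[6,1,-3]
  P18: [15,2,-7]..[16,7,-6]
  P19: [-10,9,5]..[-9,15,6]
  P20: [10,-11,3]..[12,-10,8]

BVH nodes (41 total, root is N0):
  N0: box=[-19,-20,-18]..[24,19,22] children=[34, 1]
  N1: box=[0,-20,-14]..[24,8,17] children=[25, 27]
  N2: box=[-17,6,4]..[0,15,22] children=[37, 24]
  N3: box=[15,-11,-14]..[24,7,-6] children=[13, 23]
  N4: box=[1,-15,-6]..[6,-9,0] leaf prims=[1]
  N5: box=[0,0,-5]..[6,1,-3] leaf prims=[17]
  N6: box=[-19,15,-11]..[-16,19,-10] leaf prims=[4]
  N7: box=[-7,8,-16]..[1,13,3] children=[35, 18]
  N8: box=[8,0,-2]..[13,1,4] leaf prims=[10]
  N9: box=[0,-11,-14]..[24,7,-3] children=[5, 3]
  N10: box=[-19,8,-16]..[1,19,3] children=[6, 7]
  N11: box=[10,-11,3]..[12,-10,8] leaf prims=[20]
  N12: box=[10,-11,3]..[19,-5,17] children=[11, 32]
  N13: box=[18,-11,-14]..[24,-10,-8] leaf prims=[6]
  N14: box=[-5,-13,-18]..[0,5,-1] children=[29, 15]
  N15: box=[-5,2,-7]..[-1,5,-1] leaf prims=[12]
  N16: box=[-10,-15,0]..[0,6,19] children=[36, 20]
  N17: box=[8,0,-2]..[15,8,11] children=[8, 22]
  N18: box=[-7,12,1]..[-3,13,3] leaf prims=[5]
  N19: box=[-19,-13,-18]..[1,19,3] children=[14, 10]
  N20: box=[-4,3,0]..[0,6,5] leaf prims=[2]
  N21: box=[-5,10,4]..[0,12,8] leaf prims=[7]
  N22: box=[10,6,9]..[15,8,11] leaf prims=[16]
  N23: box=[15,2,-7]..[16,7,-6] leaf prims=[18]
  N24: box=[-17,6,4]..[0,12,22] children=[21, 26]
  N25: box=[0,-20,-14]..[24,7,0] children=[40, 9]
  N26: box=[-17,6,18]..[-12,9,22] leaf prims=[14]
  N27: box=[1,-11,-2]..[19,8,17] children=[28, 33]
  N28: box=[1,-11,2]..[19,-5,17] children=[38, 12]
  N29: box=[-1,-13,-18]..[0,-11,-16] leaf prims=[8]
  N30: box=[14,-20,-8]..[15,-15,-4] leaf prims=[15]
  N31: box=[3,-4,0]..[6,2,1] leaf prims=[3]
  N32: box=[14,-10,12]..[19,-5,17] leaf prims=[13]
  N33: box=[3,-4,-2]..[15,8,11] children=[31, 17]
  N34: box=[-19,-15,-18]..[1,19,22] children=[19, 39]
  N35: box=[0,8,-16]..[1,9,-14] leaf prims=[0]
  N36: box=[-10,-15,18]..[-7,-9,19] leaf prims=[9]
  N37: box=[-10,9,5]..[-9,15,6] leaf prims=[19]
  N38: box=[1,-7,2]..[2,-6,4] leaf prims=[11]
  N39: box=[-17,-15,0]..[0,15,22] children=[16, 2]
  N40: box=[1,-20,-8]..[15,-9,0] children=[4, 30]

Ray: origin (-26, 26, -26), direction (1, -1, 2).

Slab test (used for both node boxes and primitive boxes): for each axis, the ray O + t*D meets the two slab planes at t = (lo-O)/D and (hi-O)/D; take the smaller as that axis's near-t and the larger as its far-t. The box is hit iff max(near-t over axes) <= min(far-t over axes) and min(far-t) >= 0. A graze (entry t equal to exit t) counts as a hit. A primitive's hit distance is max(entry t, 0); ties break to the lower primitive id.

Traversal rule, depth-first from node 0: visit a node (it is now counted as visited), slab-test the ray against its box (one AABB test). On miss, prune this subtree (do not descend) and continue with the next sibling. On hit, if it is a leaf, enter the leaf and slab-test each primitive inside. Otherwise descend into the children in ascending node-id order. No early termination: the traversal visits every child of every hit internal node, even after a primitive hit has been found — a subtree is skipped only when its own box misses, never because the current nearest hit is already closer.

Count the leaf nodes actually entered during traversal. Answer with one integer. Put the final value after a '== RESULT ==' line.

Walk:
N0 x:[7,50] y:[7,46] z:[4,24] -> hit [7,24], descend [1, 34]
  N1 x:[26,50] y:[18,46] z:[6,43/2] -> miss, prune
  N34 x:[7,27] y:[7,41] z:[4,24] -> hit [7,24], descend [19, 39]
    N19 x:[7,27] y:[7,39] z:[4,29/2] -> hit [7,29/2], descend [10, 14]
      N10 x:[7,27] y:[7,18] z:[5,29/2] -> hit [7,29/2], descend [6, 7]
        N6 x:[7,10] y:[7,11] z:[15/2,8] -> hit [15/2,8] leaf, test {P4@t=15/2}
        N7 x:[19,27] y:[13,18] z:[5,29/2] -> miss, prune
      N14 x:[21,26] y:[21,39] z:[4,25/2] -> miss, prune
    N39 x:[9,26] y:[11,41] z:[13,24] -> hit [13,24], descend [2, 16]
      N2 x:[9,26] y:[11,20] z:[15,24] -> hit [15,20], descend [24, 37]
        N24 x:[9,26] y:[14,20] z:[15,24] -> hit [15,20], descend [21, 26]
          N21 x:[21,26] y:[14,16] z:[15,17] -> miss, prune
          N26 x:[9,14] y:[17,20] z:[22,24] -> miss, prune
        N37 x:[16,17] y:[11,17] z:[31/2,16] -> hit [16,16] leaf, test {P19@t=16}
      N16 x:[16,26] y:[20,41] z:[13,45/2] -> hit [20,45/2], descend [20, 36]
        N20 x:[22,26] y:[20,23] z:[13,31/2] -> miss, prune
        N36 x:[16,19] y:[35,41] z:[22,45/2] -> miss, prune

17 AABB tests over nodes [0, 1, 34, 19, 10, 6, 7, 14, 39, 2, 24, 21, 26, 37, 16, 20, 36]; 2 leaves entered; closest P4.

== RESULT ==
2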